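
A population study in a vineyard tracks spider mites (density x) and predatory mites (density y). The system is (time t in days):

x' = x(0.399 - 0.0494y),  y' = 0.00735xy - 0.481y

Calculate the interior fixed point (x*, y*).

x* ≈ 65.4, y* ≈ 8.08

Set dy/dt = 0 with y > 0: 0.00735x - 0.481 = 0, so x* = 0.481/0.00735 = 65.4.
Set dx/dt = 0 with x > 0: 0.399 - 0.0494y = 0, so y* = 0.399/0.0494 = 8.08.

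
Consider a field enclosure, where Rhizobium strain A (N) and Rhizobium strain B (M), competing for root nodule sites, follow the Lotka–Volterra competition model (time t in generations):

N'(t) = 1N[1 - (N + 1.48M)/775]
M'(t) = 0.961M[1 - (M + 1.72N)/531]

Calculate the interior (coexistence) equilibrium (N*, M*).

Setting both brackets to zero gives the nullclines N + 1.48M = 775 and 1.72N + M = 531.
Substituting M = 531 - 1.72N into the first: N(1 - 1.48·1.72) = 775 - 1.48·531.
So N* = -10.9/-1.55 = 7.04, and then M* = 531 - 1.72·7.04 = 519.

N* ≈ 7.04, M* ≈ 519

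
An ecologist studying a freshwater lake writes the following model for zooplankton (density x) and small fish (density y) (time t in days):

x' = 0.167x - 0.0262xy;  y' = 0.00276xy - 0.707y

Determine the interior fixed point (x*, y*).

x* ≈ 256, y* ≈ 6.37

Set dy/dt = 0 with y > 0: 0.00276x - 0.707 = 0, so x* = 0.707/0.00276 = 256.
Set dx/dt = 0 with x > 0: 0.167 - 0.0262y = 0, so y* = 0.167/0.0262 = 6.37.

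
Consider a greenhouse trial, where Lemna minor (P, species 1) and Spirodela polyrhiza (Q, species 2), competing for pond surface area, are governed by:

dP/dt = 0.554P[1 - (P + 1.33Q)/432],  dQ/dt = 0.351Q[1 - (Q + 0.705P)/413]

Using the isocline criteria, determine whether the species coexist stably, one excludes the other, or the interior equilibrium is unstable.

Compare the nullcline intercepts: K1/α12 = 432/1.33 = 325 < K2 = 413; K2/α21 = 413/0.705 = 586 > K1 = 432.
Since the inequalities point opposite ways, species 2 can invade but species 1 cannot.

species 2 excludes species 1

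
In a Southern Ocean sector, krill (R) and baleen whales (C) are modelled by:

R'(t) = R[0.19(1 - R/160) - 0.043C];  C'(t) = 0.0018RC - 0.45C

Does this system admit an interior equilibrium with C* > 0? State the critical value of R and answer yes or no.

Threshold R = 250; K < 250, so no, the predator goes extinct.

The predator equation gives dC/dt > 0 only when R > 0.45/0.0018 = 250.
Without the predator, R → K = 160. Since 160 < 250, the predator cannot invade.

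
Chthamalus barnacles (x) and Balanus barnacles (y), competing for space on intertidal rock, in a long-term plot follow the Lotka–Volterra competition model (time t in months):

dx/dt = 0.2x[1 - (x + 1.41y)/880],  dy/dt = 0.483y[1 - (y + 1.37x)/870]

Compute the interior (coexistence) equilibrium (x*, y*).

x* ≈ 372, y* ≈ 360

Setting both brackets to zero gives the nullclines x + 1.41y = 880 and 1.37x + y = 870.
Substituting y = 870 - 1.37x into the first: x(1 - 1.41·1.37) = 880 - 1.41·870.
So x* = -347/-0.932 = 372, and then y* = 870 - 1.37·372 = 360.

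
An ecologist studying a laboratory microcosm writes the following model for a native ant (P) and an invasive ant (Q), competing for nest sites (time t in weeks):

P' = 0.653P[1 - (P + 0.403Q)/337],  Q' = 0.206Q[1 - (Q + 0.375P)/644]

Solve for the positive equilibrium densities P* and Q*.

P* ≈ 91.3, Q* ≈ 610

Setting both brackets to zero gives the nullclines P + 0.403Q = 337 and 0.375P + Q = 644.
Substituting Q = 644 - 0.375P into the first: P(1 - 0.403·0.375) = 337 - 0.403·644.
So P* = 77.5/0.849 = 91.3, and then Q* = 644 - 0.375·91.3 = 610.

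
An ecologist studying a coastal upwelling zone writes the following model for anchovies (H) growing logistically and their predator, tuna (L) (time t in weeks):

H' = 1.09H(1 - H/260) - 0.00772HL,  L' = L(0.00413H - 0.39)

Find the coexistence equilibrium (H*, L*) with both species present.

H* ≈ 94.4, L* ≈ 89.9

From dL/dt = 0 with L > 0: 0.00413H* = 0.39, so H* = 94.4.
Substitute into dH/dt = 0: 1.09(1 - 94.4/260) = 0.00772L*.
The bracket is 0.637, giving L* = 0.694/0.00772 = 89.9.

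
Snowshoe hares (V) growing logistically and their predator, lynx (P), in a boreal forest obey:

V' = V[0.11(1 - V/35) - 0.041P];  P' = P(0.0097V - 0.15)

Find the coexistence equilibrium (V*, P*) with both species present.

From dP/dt = 0 with P > 0: 0.0097V* = 0.15, so V* = 15.5.
Substitute into dV/dt = 0: 0.11(1 - 15.5/35) = 0.041P*.
The bracket is 0.558, giving P* = 0.0614/0.041 = 1.5.

V* ≈ 15.5, P* ≈ 1.5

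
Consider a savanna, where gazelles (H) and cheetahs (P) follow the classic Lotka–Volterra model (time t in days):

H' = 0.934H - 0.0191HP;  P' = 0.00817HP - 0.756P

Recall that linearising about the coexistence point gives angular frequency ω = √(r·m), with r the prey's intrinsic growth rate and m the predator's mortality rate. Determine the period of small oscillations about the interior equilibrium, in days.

Here r = 0.934 and m = 0.756, so r·m = 0.706.
ω = √0.706 = 0.84 per day, hence T = 2π/ω ≈ 7.48 days.

T ≈ 7.48 days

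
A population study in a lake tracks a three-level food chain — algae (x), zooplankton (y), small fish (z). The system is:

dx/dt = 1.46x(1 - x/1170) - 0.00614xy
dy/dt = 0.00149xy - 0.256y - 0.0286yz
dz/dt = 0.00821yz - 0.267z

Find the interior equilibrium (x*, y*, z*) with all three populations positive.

x* ≈ 1010, y* ≈ 32.5, z* ≈ 43.7

From dz/dt = 0: 0.00821y* = 0.267, so y* = 32.5.
From dx/dt = 0: 1.46(1 - x*/1170) = 0.00614·32.5, giving x* = 1170·(1 - 0.137) = 1010.
From dy/dt = 0: 0.00149·1010 - 0.256 = 0.0286z*, so z* = 1.25/0.0286 = 43.7.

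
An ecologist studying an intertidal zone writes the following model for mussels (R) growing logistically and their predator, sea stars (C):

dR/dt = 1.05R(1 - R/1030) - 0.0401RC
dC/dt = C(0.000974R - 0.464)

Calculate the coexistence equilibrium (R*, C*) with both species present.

From dC/dt = 0 with C > 0: 0.000974R* = 0.464, so R* = 476.
Substitute into dR/dt = 0: 1.05(1 - 476/1030) = 0.0401C*.
The bracket is 0.537, giving C* = 0.564/0.0401 = 14.1.

R* ≈ 476, C* ≈ 14.1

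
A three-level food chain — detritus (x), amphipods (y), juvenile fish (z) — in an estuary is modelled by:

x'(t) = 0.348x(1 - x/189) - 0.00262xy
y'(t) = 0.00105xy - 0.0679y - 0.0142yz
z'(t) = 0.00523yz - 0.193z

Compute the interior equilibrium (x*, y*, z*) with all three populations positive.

From dz/dt = 0: 0.00523y* = 0.193, so y* = 36.9.
From dx/dt = 0: 0.348(1 - x*/189) = 0.00262·36.9, giving x* = 189·(1 - 0.278) = 136.
From dy/dt = 0: 0.00105·136 - 0.0679 = 0.0142z*, so z* = 0.0754/0.0142 = 5.31.

x* ≈ 136, y* ≈ 36.9, z* ≈ 5.31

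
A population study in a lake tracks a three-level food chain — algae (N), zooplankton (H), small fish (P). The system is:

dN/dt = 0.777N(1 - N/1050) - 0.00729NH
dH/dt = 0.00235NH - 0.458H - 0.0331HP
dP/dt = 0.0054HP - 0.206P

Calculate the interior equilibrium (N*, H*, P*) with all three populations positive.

N* ≈ 674, H* ≈ 38.1, P* ≈ 34

From dP/dt = 0: 0.0054H* = 0.206, so H* = 38.1.
From dN/dt = 0: 0.777(1 - N*/1050) = 0.00729·38.1, giving N* = 1050·(1 - 0.358) = 674.
From dH/dt = 0: 0.00235·674 - 0.458 = 0.0331P*, so P* = 1.13/0.0331 = 34.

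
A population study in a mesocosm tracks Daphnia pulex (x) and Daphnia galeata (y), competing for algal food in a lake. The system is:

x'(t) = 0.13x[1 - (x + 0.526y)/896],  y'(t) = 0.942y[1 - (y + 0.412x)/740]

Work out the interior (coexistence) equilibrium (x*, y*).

Setting both brackets to zero gives the nullclines x + 0.526y = 896 and 0.412x + y = 740.
Substituting y = 740 - 0.412x into the first: x(1 - 0.526·0.412) = 896 - 0.526·740.
So x* = 507/0.783 = 647, and then y* = 740 - 0.412·647 = 473.

x* ≈ 647, y* ≈ 473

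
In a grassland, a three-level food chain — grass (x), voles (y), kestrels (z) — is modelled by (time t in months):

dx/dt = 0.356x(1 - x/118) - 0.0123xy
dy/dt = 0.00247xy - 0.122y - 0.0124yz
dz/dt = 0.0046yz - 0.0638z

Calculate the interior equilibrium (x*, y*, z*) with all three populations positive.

x* ≈ 61.5, y* ≈ 13.9, z* ≈ 2.4

From dz/dt = 0: 0.0046y* = 0.0638, so y* = 13.9.
From dx/dt = 0: 0.356(1 - x*/118) = 0.0123·13.9, giving x* = 118·(1 - 0.479) = 61.5.
From dy/dt = 0: 0.00247·61.5 - 0.122 = 0.0124z*, so z* = 0.0298/0.0124 = 2.4.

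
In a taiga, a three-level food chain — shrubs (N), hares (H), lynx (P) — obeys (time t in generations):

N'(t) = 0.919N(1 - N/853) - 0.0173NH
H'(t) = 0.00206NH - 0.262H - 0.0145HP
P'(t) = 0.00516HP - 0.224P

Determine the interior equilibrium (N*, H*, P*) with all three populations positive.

From dP/dt = 0: 0.00516H* = 0.224, so H* = 43.4.
From dN/dt = 0: 0.919(1 - N*/853) = 0.0173·43.4, giving N* = 853·(1 - 0.817) = 156.
From dH/dt = 0: 0.00206·156 - 0.262 = 0.0145P*, so P* = 0.0592/0.0145 = 4.08.

N* ≈ 156, H* ≈ 43.4, P* ≈ 4.08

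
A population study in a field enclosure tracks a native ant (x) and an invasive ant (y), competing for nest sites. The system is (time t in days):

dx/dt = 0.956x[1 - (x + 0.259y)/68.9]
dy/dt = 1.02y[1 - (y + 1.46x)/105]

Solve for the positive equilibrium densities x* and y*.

x* ≈ 67.1, y* ≈ 7.09

Setting both brackets to zero gives the nullclines x + 0.259y = 68.9 and 1.46x + y = 105.
Substituting y = 105 - 1.46x into the first: x(1 - 0.259·1.46) = 68.9 - 0.259·105.
So x* = 41.7/0.622 = 67.1, and then y* = 105 - 1.46·67.1 = 7.09.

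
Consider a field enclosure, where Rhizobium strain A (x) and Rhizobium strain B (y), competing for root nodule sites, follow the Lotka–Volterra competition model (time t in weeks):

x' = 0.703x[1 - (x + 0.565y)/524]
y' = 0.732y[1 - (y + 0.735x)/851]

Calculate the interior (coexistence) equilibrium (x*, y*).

x* ≈ 73.9, y* ≈ 797

Setting both brackets to zero gives the nullclines x + 0.565y = 524 and 0.735x + y = 851.
Substituting y = 851 - 0.735x into the first: x(1 - 0.565·0.735) = 524 - 0.565·851.
So x* = 43.2/0.585 = 73.9, and then y* = 851 - 0.735·73.9 = 797.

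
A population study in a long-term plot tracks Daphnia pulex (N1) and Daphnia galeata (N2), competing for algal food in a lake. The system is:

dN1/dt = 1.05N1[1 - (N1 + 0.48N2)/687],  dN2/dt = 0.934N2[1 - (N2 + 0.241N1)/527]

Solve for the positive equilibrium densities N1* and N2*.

Setting both brackets to zero gives the nullclines N1 + 0.48N2 = 687 and 0.241N1 + N2 = 527.
Substituting N2 = 527 - 0.241N1 into the first: N1(1 - 0.48·0.241) = 687 - 0.48·527.
So N1* = 434/0.884 = 491, and then N2* = 527 - 0.241·491 = 409.

N1* ≈ 491, N2* ≈ 409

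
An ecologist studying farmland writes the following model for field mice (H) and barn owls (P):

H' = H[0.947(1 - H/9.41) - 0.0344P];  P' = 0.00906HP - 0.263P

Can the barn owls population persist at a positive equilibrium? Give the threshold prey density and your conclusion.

Threshold H = 29; K < 29, so no, the predator goes extinct.

The predator equation gives dP/dt > 0 only when H > 0.263/0.00906 = 29.
Without the predator, H → K = 9.41. Since 9.41 < 29, the predator cannot invade.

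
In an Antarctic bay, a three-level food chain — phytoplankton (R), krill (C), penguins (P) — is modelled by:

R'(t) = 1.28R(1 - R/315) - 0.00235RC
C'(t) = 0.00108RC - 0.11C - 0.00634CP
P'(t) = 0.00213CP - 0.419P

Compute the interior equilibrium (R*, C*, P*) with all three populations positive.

From dP/dt = 0: 0.00213C* = 0.419, so C* = 197.
From dR/dt = 0: 1.28(1 - R*/315) = 0.00235·197, giving R* = 315·(1 - 0.361) = 201.
From dC/dt = 0: 0.00108·201 - 0.11 = 0.00634P*, so P* = 0.107/0.00634 = 16.9.

R* ≈ 201, C* ≈ 197, P* ≈ 16.9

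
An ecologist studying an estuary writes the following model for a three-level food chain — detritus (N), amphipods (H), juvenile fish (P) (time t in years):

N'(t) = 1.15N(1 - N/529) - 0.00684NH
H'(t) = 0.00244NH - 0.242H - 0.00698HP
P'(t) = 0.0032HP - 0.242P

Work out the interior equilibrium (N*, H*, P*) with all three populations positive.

From dP/dt = 0: 0.0032H* = 0.242, so H* = 75.6.
From dN/dt = 0: 1.15(1 - N*/529) = 0.00684·75.6, giving N* = 529·(1 - 0.45) = 291.
From dH/dt = 0: 0.00244·291 - 0.242 = 0.00698P*, so P* = 0.468/0.00698 = 67.1.

N* ≈ 291, H* ≈ 75.6, P* ≈ 67.1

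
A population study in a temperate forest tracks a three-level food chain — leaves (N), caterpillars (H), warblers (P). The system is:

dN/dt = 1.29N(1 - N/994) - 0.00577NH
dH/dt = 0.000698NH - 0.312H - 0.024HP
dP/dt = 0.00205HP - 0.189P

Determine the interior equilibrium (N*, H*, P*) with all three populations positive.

From dP/dt = 0: 0.00205H* = 0.189, so H* = 92.2.
From dN/dt = 0: 1.29(1 - N*/994) = 0.00577·92.2, giving N* = 994·(1 - 0.412) = 584.
From dH/dt = 0: 0.000698·584 - 0.312 = 0.024P*, so P* = 0.0957/0.024 = 3.99.

N* ≈ 584, H* ≈ 92.2, P* ≈ 3.99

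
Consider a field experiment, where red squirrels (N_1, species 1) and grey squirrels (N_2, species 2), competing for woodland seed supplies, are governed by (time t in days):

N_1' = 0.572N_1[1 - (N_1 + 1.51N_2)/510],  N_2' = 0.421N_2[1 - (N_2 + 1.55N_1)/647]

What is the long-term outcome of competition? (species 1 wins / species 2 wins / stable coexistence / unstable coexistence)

unstable coexistence (outcome depends on initial conditions)

Compare the nullcline intercepts: K1/α12 = 510/1.51 = 338 < K2 = 647; K2/α21 = 647/1.55 = 417 < K1 = 510.
Since both are reversed, neither can invade when rare; the interior point is a saddle.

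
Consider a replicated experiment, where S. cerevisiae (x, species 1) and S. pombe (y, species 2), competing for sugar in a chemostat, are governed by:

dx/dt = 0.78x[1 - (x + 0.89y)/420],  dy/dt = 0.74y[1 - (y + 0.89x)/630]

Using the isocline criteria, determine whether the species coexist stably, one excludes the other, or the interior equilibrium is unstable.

Compare the nullcline intercepts: K1/α12 = 420/0.89 = 472 < K2 = 630; K2/α21 = 630/0.89 = 708 > K1 = 420.
Since the inequalities point opposite ways, species 2 can invade but species 1 cannot.

species 2 excludes species 1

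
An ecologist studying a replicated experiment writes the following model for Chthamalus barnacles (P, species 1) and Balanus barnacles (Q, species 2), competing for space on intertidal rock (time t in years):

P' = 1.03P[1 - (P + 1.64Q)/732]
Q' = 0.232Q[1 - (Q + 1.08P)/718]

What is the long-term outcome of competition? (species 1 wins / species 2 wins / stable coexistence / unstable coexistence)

unstable coexistence (outcome depends on initial conditions)

Compare the nullcline intercepts: K1/α12 = 732/1.64 = 446 < K2 = 718; K2/α21 = 718/1.08 = 665 < K1 = 732.
Since both are reversed, neither can invade when rare; the interior point is a saddle.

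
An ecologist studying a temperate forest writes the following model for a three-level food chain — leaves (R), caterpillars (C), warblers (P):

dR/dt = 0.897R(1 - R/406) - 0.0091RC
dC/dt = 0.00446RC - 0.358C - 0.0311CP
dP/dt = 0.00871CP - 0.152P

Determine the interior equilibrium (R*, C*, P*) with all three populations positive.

From dP/dt = 0: 0.00871C* = 0.152, so C* = 17.5.
From dR/dt = 0: 0.897(1 - R*/406) = 0.0091·17.5, giving R* = 406·(1 - 0.177) = 334.
From dC/dt = 0: 0.00446·334 - 0.358 = 0.0311P*, so P* = 1.13/0.0311 = 36.4.

R* ≈ 334, C* ≈ 17.5, P* ≈ 36.4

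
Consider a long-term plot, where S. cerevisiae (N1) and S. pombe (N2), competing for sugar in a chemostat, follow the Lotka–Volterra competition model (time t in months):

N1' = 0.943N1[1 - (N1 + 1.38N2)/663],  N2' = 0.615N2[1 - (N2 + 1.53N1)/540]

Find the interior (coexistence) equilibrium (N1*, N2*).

Setting both brackets to zero gives the nullclines N1 + 1.38N2 = 663 and 1.53N1 + N2 = 540.
Substituting N2 = 540 - 1.53N1 into the first: N1(1 - 1.38·1.53) = 663 - 1.38·540.
So N1* = -82.2/-1.11 = 74, and then N2* = 540 - 1.53·74 = 427.

N1* ≈ 74, N2* ≈ 427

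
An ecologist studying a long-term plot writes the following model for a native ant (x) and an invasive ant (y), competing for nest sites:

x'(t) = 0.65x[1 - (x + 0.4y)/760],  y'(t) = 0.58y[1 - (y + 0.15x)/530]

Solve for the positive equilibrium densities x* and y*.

x* ≈ 583, y* ≈ 443

Setting both brackets to zero gives the nullclines x + 0.4y = 760 and 0.15x + y = 530.
Substituting y = 530 - 0.15x into the first: x(1 - 0.4·0.15) = 760 - 0.4·530.
So x* = 548/0.94 = 583, and then y* = 530 - 0.15·583 = 443.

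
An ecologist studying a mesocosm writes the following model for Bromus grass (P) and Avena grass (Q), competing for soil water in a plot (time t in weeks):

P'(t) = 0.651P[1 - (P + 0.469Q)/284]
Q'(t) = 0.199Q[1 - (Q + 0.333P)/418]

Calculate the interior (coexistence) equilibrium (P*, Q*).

P* ≈ 104, Q* ≈ 383

Setting both brackets to zero gives the nullclines P + 0.469Q = 284 and 0.333P + Q = 418.
Substituting Q = 418 - 0.333P into the first: P(1 - 0.469·0.333) = 284 - 0.469·418.
So P* = 88/0.844 = 104, and then Q* = 418 - 0.333·104 = 383.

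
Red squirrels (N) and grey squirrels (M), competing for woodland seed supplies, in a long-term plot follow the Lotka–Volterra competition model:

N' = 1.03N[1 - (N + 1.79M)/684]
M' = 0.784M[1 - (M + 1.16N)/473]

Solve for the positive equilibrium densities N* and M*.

N* ≈ 151, M* ≈ 298

Setting both brackets to zero gives the nullclines N + 1.79M = 684 and 1.16N + M = 473.
Substituting M = 473 - 1.16N into the first: N(1 - 1.79·1.16) = 684 - 1.79·473.
So N* = -163/-1.08 = 151, and then M* = 473 - 1.16·151 = 298.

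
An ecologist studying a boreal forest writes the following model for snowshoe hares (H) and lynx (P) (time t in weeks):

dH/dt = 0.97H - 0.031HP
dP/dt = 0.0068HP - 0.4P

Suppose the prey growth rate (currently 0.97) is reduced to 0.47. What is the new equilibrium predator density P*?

At the interior fixed point, setting dH/dt = 0 with H > 0 fixes P* = (prey growth rate)/(HP coefficient) — independent of the other coefficients.
With the change, P* = 0.47/0.031 = 15.2; it falls from 31.3.

P* ≈ 15.2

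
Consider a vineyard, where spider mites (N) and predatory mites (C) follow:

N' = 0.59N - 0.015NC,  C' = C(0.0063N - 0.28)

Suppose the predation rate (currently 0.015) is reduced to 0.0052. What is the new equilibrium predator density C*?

At the interior fixed point, setting dN/dt = 0 with N > 0 fixes C* = (prey growth rate)/(NC coefficient) — independent of the other coefficients.
With the change, C* = 0.59/0.0052 = 113; it rises from 39.3.

C* ≈ 113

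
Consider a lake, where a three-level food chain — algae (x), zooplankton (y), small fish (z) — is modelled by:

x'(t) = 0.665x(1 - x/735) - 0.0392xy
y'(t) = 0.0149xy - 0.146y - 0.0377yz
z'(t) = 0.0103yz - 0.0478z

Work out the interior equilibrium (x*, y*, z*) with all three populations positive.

From dz/dt = 0: 0.0103y* = 0.0478, so y* = 4.64.
From dx/dt = 0: 0.665(1 - x*/735) = 0.0392·4.64, giving x* = 735·(1 - 0.274) = 534.
From dy/dt = 0: 0.0149·534 - 0.146 = 0.0377z*, so z* = 7.81/0.0377 = 207.

x* ≈ 534, y* ≈ 4.64, z* ≈ 207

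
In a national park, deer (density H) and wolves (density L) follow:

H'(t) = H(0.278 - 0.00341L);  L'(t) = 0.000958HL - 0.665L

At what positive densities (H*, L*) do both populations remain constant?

Set dL/dt = 0 with L > 0: 0.000958H - 0.665 = 0, so H* = 0.665/0.000958 = 694.
Set dH/dt = 0 with H > 0: 0.278 - 0.00341L = 0, so L* = 0.278/0.00341 = 81.5.

H* ≈ 694, L* ≈ 81.5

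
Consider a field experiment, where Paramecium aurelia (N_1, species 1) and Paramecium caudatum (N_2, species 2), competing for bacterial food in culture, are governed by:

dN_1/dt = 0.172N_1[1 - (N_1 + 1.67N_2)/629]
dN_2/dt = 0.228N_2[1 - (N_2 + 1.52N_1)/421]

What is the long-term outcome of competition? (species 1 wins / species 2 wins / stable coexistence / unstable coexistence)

Compare the nullcline intercepts: K1/α12 = 629/1.67 = 377 < K2 = 421; K2/α21 = 421/1.52 = 277 < K1 = 629.
Since both are reversed, neither can invade when rare; the interior point is a saddle.

unstable coexistence (outcome depends on initial conditions)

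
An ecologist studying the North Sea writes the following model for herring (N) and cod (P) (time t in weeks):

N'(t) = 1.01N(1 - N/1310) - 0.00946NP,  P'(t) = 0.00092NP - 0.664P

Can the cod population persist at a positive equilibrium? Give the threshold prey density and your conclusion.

The predator equation gives dP/dt > 0 only when N > 0.664/0.00092 = 722.
Without the predator, N → K = 1310. Since 1310 > 722, the predator can invade and persist.

Threshold N = 722; K > 722, so yes, the predator persists.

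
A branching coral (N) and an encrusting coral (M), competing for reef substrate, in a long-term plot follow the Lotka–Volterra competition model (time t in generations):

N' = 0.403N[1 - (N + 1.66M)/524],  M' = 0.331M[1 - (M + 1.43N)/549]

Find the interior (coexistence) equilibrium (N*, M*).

N* ≈ 282, M* ≈ 146

Setting both brackets to zero gives the nullclines N + 1.66M = 524 and 1.43N + M = 549.
Substituting M = 549 - 1.43N into the first: N(1 - 1.66·1.43) = 524 - 1.66·549.
So N* = -387/-1.37 = 282, and then M* = 549 - 1.43·282 = 146.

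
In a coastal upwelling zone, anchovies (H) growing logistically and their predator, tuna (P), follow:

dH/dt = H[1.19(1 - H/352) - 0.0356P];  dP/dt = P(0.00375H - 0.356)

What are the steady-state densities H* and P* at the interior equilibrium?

H* ≈ 94.9, P* ≈ 24.4

From dP/dt = 0 with P > 0: 0.00375H* = 0.356, so H* = 94.9.
Substitute into dH/dt = 0: 1.19(1 - 94.9/352) = 0.0356P*.
The bracket is 0.73, giving P* = 0.869/0.0356 = 24.4.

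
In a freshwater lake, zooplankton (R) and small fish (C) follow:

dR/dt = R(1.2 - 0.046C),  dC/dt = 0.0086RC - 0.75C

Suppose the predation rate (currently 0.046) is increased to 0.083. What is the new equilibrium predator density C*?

C* ≈ 14.5

At the interior fixed point, setting dR/dt = 0 with R > 0 fixes C* = (prey growth rate)/(RC coefficient) — independent of the other coefficients.
With the change, C* = 1.2/0.083 = 14.5; it falls from 26.1.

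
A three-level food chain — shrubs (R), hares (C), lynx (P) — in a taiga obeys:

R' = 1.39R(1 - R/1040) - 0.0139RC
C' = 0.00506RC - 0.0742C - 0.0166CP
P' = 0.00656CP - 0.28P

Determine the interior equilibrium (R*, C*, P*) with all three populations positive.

From dP/dt = 0: 0.00656C* = 0.28, so C* = 42.7.
From dR/dt = 0: 1.39(1 - R*/1040) = 0.0139·42.7, giving R* = 1040·(1 - 0.427) = 596.
From dC/dt = 0: 0.00506·596 - 0.0742 = 0.0166P*, so P* = 2.94/0.0166 = 177.

R* ≈ 596, C* ≈ 42.7, P* ≈ 177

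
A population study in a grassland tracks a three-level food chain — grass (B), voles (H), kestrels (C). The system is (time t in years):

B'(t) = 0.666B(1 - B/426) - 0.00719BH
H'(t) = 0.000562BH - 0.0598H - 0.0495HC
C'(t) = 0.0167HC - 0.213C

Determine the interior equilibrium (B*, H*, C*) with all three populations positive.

From dC/dt = 0: 0.0167H* = 0.213, so H* = 12.8.
From dB/dt = 0: 0.666(1 - B*/426) = 0.00719·12.8, giving B* = 426·(1 - 0.138) = 367.
From dH/dt = 0: 0.000562·367 - 0.0598 = 0.0495C*, so C* = 0.147/0.0495 = 2.96.

B* ≈ 367, H* ≈ 12.8, C* ≈ 2.96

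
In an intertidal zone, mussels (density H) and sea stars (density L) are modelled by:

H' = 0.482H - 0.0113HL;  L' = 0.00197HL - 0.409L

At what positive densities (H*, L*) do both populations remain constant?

H* ≈ 208, L* ≈ 42.7

Set dL/dt = 0 with L > 0: 0.00197H - 0.409 = 0, so H* = 0.409/0.00197 = 208.
Set dH/dt = 0 with H > 0: 0.482 - 0.0113L = 0, so L* = 0.482/0.0113 = 42.7.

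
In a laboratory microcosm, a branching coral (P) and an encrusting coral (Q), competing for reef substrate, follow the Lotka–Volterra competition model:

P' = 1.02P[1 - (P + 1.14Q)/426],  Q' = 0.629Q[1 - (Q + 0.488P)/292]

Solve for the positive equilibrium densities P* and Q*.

Setting both brackets to zero gives the nullclines P + 1.14Q = 426 and 0.488P + Q = 292.
Substituting Q = 292 - 0.488P into the first: P(1 - 1.14·0.488) = 426 - 1.14·292.
So P* = 93.1/0.444 = 210, and then Q* = 292 - 0.488·210 = 190.

P* ≈ 210, Q* ≈ 190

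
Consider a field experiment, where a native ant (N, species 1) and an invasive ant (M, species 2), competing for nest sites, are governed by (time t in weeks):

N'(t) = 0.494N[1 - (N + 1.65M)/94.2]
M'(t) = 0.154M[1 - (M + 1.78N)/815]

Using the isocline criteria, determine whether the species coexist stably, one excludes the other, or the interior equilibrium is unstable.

Compare the nullcline intercepts: K1/α12 = 94.2/1.65 = 57.1 < K2 = 815; K2/α21 = 815/1.78 = 458 > K1 = 94.2.
Since the inequalities point opposite ways, species 2 can invade but species 1 cannot.

species 2 excludes species 1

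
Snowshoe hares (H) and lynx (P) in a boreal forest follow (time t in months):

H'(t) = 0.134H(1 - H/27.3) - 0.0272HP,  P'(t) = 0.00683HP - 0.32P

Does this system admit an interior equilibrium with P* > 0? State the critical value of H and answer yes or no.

Threshold H = 46.9; K < 46.9, so no, the predator goes extinct.

The predator equation gives dP/dt > 0 only when H > 0.32/0.00683 = 46.9.
Without the predator, H → K = 27.3. Since 27.3 < 46.9, the predator cannot invade.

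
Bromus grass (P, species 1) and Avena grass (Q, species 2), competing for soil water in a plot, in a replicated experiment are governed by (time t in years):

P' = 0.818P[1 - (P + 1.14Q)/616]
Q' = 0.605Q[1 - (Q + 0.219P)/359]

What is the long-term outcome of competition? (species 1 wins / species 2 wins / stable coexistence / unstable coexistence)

Compare the nullcline intercepts: K1/α12 = 616/1.14 = 540 > K2 = 359; K2/α21 = 359/0.219 = 1640 > K1 = 616.
Since both inequalities hold, each species can invade when rare, so the interior equilibrium is stable.

stable coexistence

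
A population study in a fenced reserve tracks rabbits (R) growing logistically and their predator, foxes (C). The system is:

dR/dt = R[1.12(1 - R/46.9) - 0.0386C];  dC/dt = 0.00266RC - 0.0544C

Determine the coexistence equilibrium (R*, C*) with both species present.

From dC/dt = 0 with C > 0: 0.00266R* = 0.0544, so R* = 20.5.
Substitute into dR/dt = 0: 1.12(1 - 20.5/46.9) = 0.0386C*.
The bracket is 0.564, giving C* = 0.632/0.0386 = 16.4.

R* ≈ 20.5, C* ≈ 16.4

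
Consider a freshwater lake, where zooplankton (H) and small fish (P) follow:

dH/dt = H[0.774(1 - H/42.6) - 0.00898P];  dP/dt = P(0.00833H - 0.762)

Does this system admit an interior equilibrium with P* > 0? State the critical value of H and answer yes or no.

Threshold H = 91.5; K < 91.5, so no, the predator goes extinct.

The predator equation gives dP/dt > 0 only when H > 0.762/0.00833 = 91.5.
Without the predator, H → K = 42.6. Since 42.6 < 91.5, the predator cannot invade.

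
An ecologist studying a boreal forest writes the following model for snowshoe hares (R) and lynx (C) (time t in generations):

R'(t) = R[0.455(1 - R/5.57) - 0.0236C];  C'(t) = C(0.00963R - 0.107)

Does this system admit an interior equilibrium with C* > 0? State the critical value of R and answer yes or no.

Threshold R = 11.1; K < 11.1, so no, the predator goes extinct.

The predator equation gives dC/dt > 0 only when R > 0.107/0.00963 = 11.1.
Without the predator, R → K = 5.57. Since 5.57 < 11.1, the predator cannot invade.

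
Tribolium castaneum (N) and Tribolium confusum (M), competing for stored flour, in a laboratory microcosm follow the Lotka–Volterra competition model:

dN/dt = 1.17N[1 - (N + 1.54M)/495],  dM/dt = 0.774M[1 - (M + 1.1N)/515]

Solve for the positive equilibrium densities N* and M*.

Setting both brackets to zero gives the nullclines N + 1.54M = 495 and 1.1N + M = 515.
Substituting M = 515 - 1.1N into the first: N(1 - 1.54·1.1) = 495 - 1.54·515.
So N* = -298/-0.694 = 430, and then M* = 515 - 1.1·430 = 42.5.

N* ≈ 430, M* ≈ 42.5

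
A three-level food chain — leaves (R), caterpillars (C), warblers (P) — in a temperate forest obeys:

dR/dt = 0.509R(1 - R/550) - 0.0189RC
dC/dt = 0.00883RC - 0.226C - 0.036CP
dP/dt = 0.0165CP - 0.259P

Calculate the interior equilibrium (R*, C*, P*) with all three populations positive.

From dP/dt = 0: 0.0165C* = 0.259, so C* = 15.7.
From dR/dt = 0: 0.509(1 - R*/550) = 0.0189·15.7, giving R* = 550·(1 - 0.583) = 229.
From dC/dt = 0: 0.00883·229 - 0.226 = 0.036P*, so P* = 1.8/0.036 = 50.

R* ≈ 229, C* ≈ 15.7, P* ≈ 50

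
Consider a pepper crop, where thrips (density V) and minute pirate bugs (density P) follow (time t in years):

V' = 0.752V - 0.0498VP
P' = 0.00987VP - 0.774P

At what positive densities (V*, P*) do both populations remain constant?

Set dP/dt = 0 with P > 0: 0.00987V - 0.774 = 0, so V* = 0.774/0.00987 = 78.4.
Set dV/dt = 0 with V > 0: 0.752 - 0.0498P = 0, so P* = 0.752/0.0498 = 15.1.

V* ≈ 78.4, P* ≈ 15.1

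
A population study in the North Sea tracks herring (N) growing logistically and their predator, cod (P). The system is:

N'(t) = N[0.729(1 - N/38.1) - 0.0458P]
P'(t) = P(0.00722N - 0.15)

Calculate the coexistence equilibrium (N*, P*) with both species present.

N* ≈ 20.8, P* ≈ 7.24

From dP/dt = 0 with P > 0: 0.00722N* = 0.15, so N* = 20.8.
Substitute into dN/dt = 0: 0.729(1 - 20.8/38.1) = 0.0458P*.
The bracket is 0.455, giving P* = 0.331/0.0458 = 7.24.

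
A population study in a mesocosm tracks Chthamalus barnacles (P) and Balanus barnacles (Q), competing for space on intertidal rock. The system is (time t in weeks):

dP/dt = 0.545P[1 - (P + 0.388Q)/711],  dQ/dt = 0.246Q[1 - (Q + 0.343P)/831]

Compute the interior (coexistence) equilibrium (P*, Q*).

P* ≈ 448, Q* ≈ 677

Setting both brackets to zero gives the nullclines P + 0.388Q = 711 and 0.343P + Q = 831.
Substituting Q = 831 - 0.343P into the first: P(1 - 0.388·0.343) = 711 - 0.388·831.
So P* = 389/0.867 = 448, and then Q* = 831 - 0.343·448 = 677.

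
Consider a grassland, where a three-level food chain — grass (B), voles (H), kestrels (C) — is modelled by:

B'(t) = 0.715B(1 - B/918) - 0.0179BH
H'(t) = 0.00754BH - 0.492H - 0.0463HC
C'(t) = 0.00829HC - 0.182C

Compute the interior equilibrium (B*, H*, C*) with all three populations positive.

From dC/dt = 0: 0.00829H* = 0.182, so H* = 22.
From dB/dt = 0: 0.715(1 - B*/918) = 0.0179·22, giving B* = 918·(1 - 0.55) = 413.
From dH/dt = 0: 0.00754·413 - 0.492 = 0.0463C*, so C* = 2.63/0.0463 = 56.7.

B* ≈ 413, H* ≈ 22, C* ≈ 56.7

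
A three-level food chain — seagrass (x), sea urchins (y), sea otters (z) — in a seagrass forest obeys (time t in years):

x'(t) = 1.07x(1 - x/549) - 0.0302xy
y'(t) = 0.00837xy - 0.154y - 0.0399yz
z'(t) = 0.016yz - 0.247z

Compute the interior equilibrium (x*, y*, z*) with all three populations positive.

From dz/dt = 0: 0.016y* = 0.247, so y* = 15.4.
From dx/dt = 0: 1.07(1 - x*/549) = 0.0302·15.4, giving x* = 549·(1 - 0.436) = 310.
From dy/dt = 0: 0.00837·310 - 0.154 = 0.0399z*, so z* = 2.44/0.0399 = 61.1.

x* ≈ 310, y* ≈ 15.4, z* ≈ 61.1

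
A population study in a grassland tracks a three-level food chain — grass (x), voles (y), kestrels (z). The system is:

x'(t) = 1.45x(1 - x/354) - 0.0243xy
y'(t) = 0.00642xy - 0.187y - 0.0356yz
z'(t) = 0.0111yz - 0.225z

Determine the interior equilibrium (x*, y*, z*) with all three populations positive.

From dz/dt = 0: 0.0111y* = 0.225, so y* = 20.3.
From dx/dt = 0: 1.45(1 - x*/354) = 0.0243·20.3, giving x* = 354·(1 - 0.34) = 234.
From dy/dt = 0: 0.00642·234 - 0.187 = 0.0356z*, so z* = 1.31/0.0356 = 36.9.

x* ≈ 234, y* ≈ 20.3, z* ≈ 36.9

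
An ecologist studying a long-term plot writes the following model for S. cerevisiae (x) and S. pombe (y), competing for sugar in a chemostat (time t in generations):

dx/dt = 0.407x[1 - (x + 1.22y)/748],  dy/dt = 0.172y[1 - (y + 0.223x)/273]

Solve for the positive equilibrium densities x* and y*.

Setting both brackets to zero gives the nullclines x + 1.22y = 748 and 0.223x + y = 273.
Substituting y = 273 - 0.223x into the first: x(1 - 1.22·0.223) = 748 - 1.22·273.
So x* = 415/0.728 = 570, and then y* = 273 - 0.223·570 = 146.

x* ≈ 570, y* ≈ 146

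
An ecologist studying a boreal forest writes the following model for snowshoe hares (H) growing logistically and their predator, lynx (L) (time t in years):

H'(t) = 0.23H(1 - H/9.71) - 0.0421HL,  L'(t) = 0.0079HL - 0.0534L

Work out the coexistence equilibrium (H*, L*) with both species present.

H* ≈ 6.76, L* ≈ 1.66

From dL/dt = 0 with L > 0: 0.0079H* = 0.0534, so H* = 6.76.
Substitute into dH/dt = 0: 0.23(1 - 6.76/9.71) = 0.0421L*.
The bracket is 0.304, giving L* = 0.0699/0.0421 = 1.66.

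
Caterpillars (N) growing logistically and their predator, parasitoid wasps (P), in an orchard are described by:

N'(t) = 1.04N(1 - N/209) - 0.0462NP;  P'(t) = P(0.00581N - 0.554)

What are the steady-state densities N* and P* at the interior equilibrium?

N* ≈ 95.4, P* ≈ 12.2

From dP/dt = 0 with P > 0: 0.00581N* = 0.554, so N* = 95.4.
Substitute into dN/dt = 0: 1.04(1 - 95.4/209) = 0.0462P*.
The bracket is 0.544, giving P* = 0.566/0.0462 = 12.2.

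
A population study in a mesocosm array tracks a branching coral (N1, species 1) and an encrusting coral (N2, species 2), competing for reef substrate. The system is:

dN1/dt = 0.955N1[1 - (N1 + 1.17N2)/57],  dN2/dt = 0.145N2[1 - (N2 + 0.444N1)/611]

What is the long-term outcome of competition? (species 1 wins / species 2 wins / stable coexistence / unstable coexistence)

species 2 excludes species 1

Compare the nullcline intercepts: K1/α12 = 57/1.17 = 48.7 < K2 = 611; K2/α21 = 611/0.444 = 1380 > K1 = 57.
Since the inequalities point opposite ways, species 2 can invade but species 1 cannot.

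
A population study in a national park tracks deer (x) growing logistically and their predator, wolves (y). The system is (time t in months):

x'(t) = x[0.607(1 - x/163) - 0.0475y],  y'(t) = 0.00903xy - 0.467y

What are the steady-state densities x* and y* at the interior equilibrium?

From dy/dt = 0 with y > 0: 0.00903x* = 0.467, so x* = 51.7.
Substitute into dx/dt = 0: 0.607(1 - 51.7/163) = 0.0475y*.
The bracket is 0.683, giving y* = 0.414/0.0475 = 8.72.

x* ≈ 51.7, y* ≈ 8.72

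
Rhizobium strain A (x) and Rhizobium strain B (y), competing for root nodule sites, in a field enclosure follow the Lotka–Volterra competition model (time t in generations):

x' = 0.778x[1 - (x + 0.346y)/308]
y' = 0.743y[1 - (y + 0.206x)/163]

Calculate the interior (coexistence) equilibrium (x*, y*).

Setting both brackets to zero gives the nullclines x + 0.346y = 308 and 0.206x + y = 163.
Substituting y = 163 - 0.206x into the first: x(1 - 0.346·0.206) = 308 - 0.346·163.
So x* = 252/0.929 = 271, and then y* = 163 - 0.206·271 = 107.

x* ≈ 271, y* ≈ 107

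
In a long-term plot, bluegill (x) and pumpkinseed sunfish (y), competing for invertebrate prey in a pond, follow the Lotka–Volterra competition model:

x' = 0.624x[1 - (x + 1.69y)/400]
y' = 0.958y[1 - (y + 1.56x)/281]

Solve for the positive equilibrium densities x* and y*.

x* ≈ 45.8, y* ≈ 210

Setting both brackets to zero gives the nullclines x + 1.69y = 400 and 1.56x + y = 281.
Substituting y = 281 - 1.56x into the first: x(1 - 1.69·1.56) = 400 - 1.69·281.
So x* = -74.9/-1.64 = 45.8, and then y* = 281 - 1.56·45.8 = 210.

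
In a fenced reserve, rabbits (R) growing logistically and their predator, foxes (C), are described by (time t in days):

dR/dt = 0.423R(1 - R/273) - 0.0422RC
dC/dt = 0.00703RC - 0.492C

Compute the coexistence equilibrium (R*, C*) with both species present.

R* ≈ 70, C* ≈ 7.45

From dC/dt = 0 with C > 0: 0.00703R* = 0.492, so R* = 70.
Substitute into dR/dt = 0: 0.423(1 - 70/273) = 0.0422C*.
The bracket is 0.744, giving C* = 0.315/0.0422 = 7.45.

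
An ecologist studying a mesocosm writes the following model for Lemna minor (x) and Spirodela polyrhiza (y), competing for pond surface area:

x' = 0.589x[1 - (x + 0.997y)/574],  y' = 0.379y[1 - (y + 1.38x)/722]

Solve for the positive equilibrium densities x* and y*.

Setting both brackets to zero gives the nullclines x + 0.997y = 574 and 1.38x + y = 722.
Substituting y = 722 - 1.38x into the first: x(1 - 0.997·1.38) = 574 - 0.997·722.
So x* = -146/-0.376 = 388, and then y* = 722 - 1.38·388 = 187.

x* ≈ 388, y* ≈ 187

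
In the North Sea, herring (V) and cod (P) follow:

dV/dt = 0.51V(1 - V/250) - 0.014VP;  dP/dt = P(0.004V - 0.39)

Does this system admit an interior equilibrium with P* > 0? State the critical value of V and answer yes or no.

Threshold V = 97.5; K > 97.5, so yes, the predator persists.

The predator equation gives dP/dt > 0 only when V > 0.39/0.004 = 97.5.
Without the predator, V → K = 250. Since 250 > 97.5, the predator can invade and persist.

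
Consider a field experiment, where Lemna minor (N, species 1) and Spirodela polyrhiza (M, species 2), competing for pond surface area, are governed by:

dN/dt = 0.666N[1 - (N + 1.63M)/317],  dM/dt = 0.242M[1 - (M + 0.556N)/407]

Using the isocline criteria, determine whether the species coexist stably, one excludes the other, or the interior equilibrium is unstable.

species 2 excludes species 1

Compare the nullcline intercepts: K1/α12 = 317/1.63 = 194 < K2 = 407; K2/α21 = 407/0.556 = 732 > K1 = 317.
Since the inequalities point opposite ways, species 2 can invade but species 1 cannot.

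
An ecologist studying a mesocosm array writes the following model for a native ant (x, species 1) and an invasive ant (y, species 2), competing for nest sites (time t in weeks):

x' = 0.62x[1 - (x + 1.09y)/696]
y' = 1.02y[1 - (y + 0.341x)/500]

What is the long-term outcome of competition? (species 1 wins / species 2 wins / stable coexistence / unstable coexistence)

Compare the nullcline intercepts: K1/α12 = 696/1.09 = 639 > K2 = 500; K2/α21 = 500/0.341 = 1470 > K1 = 696.
Since both inequalities hold, each species can invade when rare, so the interior equilibrium is stable.

stable coexistence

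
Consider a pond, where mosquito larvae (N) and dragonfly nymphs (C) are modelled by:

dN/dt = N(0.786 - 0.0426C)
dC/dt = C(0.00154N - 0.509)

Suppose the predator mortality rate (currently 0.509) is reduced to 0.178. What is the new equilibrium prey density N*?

N* ≈ 116

At the interior fixed point, setting dC/dt = 0 with C > 0 fixes N* = (predator death rate)/(NC coefficient) — independent of the other coefficients.
With the change, N* = 0.178/0.00154 = 116; it falls from 331.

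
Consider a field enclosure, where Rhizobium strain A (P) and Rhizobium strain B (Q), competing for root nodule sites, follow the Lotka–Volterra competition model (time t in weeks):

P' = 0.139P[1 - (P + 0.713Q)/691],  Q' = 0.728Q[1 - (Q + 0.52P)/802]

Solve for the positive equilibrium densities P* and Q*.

Setting both brackets to zero gives the nullclines P + 0.713Q = 691 and 0.52P + Q = 802.
Substituting Q = 802 - 0.52P into the first: P(1 - 0.713·0.52) = 691 - 0.713·802.
So P* = 119/0.629 = 189, and then Q* = 802 - 0.52·189 = 704.

P* ≈ 189, Q* ≈ 704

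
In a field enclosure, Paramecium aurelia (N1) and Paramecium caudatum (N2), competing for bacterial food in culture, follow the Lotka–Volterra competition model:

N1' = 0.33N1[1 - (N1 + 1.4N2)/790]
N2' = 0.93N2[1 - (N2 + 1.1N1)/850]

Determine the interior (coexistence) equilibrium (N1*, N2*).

N1* ≈ 741, N2* ≈ 35.2

Setting both brackets to zero gives the nullclines N1 + 1.4N2 = 790 and 1.1N1 + N2 = 850.
Substituting N2 = 850 - 1.1N1 into the first: N1(1 - 1.4·1.1) = 790 - 1.4·850.
So N1* = -400/-0.54 = 741, and then N2* = 850 - 1.1·741 = 35.2.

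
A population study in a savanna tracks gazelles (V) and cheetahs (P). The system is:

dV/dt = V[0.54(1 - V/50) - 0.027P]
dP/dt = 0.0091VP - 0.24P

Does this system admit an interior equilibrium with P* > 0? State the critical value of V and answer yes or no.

The predator equation gives dP/dt > 0 only when V > 0.24/0.0091 = 26.4.
Without the predator, V → K = 50. Since 50 > 26.4, the predator can invade and persist.

Threshold V = 26.4; K > 26.4, so yes, the predator persists.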